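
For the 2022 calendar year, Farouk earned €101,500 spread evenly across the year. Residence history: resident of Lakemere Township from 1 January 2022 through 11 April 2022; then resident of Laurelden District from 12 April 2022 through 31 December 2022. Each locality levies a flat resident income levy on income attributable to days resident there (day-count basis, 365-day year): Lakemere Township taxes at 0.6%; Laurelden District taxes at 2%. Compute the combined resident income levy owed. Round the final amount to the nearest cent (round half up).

Lakemere Township, 1 January – 11 April 2022: 101 days → €101,500 × 0.6% × 101/365 = €168.5178
Laurelden District, 12 April – 31 December 2022: 264 days → €101,500 × 2% × 264/365 = €1,468.2740
Total = €1,636.7918

€1,636.79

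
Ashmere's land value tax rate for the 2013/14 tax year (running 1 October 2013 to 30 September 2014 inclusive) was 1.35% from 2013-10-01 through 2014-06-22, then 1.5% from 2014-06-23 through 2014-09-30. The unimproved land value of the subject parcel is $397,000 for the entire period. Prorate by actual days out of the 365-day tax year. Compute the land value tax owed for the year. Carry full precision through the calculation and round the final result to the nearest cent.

$5,522.65

2013-10-01 to 2014-06-22: 265 days at 1.35% → $397,000 × 1.35% × 265/365 = $3,891.1438
2014-06-23 to 2014-09-30: 100 days at 1.5% → $397,000 × 1.5% × 100/365 = $1,631.5068
Total = $5,522.6507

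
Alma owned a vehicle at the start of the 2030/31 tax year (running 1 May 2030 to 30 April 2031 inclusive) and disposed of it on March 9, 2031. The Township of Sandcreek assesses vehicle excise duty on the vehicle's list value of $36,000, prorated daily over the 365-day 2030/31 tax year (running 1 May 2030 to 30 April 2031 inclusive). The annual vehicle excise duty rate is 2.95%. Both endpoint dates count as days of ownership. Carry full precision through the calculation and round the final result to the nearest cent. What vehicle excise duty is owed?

$910.70

Days held (May 1, 2030 – March 9, 2031): 313 out of 365
Tax = $36,000 × 2.95% × 313/365 = $910.7014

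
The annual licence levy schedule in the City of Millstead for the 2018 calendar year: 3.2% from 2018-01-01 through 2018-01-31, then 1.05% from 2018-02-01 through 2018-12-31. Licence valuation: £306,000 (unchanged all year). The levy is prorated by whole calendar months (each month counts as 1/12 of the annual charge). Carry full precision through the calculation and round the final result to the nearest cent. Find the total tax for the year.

2018-01-01 to 2018-01-31: 1 month at 3.2% → £306,000 × 3.2% × 1/12 = £816.0000
2018-02-01 to 2018-12-31: 11 months at 1.05% → £306,000 × 1.05% × 11/12 = £2,945.2500
Total = £3,761.2500

£3,761.25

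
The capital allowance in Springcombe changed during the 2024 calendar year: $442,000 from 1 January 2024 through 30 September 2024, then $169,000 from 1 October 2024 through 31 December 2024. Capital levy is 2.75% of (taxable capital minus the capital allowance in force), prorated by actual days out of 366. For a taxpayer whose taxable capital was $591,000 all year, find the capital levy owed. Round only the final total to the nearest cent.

1 January – 30 September 2024: 274 days, exemption $442,000 → ($591,000 − $442,000) × 2.75% × 274/366 = $3,067.5273
1 October – 31 December 2024: 92 days, exemption $169,000 → ($591,000 − $169,000) × 2.75% × 92/366 = $2,917.1038
Total = $5,984.6311

$5,984.63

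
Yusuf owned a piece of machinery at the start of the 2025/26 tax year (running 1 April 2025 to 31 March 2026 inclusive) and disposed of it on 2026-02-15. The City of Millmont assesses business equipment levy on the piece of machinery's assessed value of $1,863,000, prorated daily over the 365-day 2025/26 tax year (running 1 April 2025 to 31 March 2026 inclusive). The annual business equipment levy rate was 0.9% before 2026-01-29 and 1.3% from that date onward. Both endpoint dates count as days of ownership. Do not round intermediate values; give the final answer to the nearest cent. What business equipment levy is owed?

2025-04-01 to 2026-01-28: 303 days at 0.9% → $1,863,000 × 0.9% × 303/365 = $13,918.9068
2026-01-29 to 2026-02-15: 18 days at 1.3% → $1,863,000 × 1.3% × 18/365 = $1,194.3616
Total = $15,113.2685

$15,113.27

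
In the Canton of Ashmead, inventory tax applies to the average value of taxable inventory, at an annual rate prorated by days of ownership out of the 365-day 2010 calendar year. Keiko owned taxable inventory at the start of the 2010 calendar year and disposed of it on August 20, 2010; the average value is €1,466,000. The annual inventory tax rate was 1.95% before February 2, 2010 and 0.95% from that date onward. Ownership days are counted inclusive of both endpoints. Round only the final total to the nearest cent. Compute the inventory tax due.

€10,137.49

January 1 – February 1, 2010: 32 days at 1.95% → €1,466,000 × 1.95% × 32/365 = €2,506.2575
February 2 – August 20, 2010: 200 days at 0.95% → €1,466,000 × 0.95% × 200/365 = €7,631.2329
Total = €10,137.4904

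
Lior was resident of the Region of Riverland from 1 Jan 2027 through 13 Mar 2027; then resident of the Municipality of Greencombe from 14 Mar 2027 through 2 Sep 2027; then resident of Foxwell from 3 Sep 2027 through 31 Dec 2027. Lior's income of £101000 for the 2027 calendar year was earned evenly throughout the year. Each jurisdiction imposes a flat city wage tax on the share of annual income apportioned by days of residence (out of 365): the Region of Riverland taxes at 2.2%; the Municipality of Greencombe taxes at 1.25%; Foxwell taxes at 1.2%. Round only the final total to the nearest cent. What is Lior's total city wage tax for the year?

£1435.17

The Region of Riverland, 1 Jan – 13 Mar 2027: 72 days → £101000 × 2.2% × 72/365 = £438.3123
The Municipality of Greencombe, 14 Mar – 2 Sep 2027: 173 days → £101000 × 1.25% × 173/365 = £598.3904
Foxwell, 3 Sep – 31 Dec 2027: 120 days → £101000 × 1.2% × 120/365 = £398.4658
Total = £1435.1685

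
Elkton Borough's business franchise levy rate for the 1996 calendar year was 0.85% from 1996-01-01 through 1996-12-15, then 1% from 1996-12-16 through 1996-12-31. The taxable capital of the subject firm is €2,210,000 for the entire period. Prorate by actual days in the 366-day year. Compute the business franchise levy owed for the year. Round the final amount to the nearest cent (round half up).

1996-01-01 to 1996-12-15: 350 days at 0.85% → €2,210,000 × 0.85% × 350/366 = €17,963.7978
1996-12-16 to 1996-12-31: 16 days at 1% → €2,210,000 × 1% × 16/366 = €966.1202
Total = €18,929.9180

€18,929.92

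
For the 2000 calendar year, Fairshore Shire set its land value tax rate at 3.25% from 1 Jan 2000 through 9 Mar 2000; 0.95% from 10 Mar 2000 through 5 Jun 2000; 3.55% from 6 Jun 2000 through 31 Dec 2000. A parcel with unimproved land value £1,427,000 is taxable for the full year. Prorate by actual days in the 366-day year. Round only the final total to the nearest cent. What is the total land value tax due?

£40,930.73

1 Jan – 9 Mar 2000: 69 days at 3.25% → £1,427,000 × 3.25% × 69/366 = £8,743.2992
10 Mar – 5 Jun 2000: 88 days at 0.95% → £1,427,000 × 0.95% × 88/366 = £3,259.4863
6 Jun – 31 Dec 2000: 209 days at 3.55% → £1,427,000 × 3.55% × 209/366 = £28,927.9413
Total = £40,930.7268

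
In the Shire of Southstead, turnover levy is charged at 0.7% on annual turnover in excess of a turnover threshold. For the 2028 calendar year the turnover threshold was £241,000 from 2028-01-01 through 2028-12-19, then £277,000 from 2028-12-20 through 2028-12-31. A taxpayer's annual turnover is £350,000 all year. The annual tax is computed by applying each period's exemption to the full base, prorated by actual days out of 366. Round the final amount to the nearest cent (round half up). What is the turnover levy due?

2028-01-01 to 2028-12-19: 354 days, exemption £241,000 → (£350,000 − £241,000) × 0.7% × 354/366 = £737.9836
2028-12-20 to 2028-12-31: 12 days, exemption £277,000 → (£350,000 − £277,000) × 0.7% × 12/366 = £16.7541
Total = £754.7377

£754.74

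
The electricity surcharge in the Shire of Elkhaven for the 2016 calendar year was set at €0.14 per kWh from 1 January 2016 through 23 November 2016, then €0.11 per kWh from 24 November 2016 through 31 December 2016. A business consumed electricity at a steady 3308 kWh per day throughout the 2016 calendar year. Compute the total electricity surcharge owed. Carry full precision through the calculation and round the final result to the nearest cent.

1 January – 23 November 2016: 328 days × 3308 kWh/day = 1,085,024 kWh at €0.14/kWh → €151,903.36
24 November – 31 December 2016: 38 days × 3308 kWh/day = 125,704 kWh at €0.11/kWh → €13,827.44

€165,730.80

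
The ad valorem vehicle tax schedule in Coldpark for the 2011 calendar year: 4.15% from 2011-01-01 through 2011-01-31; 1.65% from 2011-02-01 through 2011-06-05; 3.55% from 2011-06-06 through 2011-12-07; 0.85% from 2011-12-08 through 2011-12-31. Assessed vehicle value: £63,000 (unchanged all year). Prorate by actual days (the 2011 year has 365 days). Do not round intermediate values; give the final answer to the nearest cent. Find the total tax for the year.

£1,746.83

2011-01-01 to 2011-01-31: 31 days at 4.15% → £63,000 × 4.15% × 31/365 = £222.0534
2011-02-01 to 2011-06-05: 125 days at 1.65% → £63,000 × 1.65% × 125/365 = £355.9932
2011-06-06 to 2011-12-07: 185 days at 3.55% → £63,000 × 3.55% × 185/365 = £1,133.5685
2011-12-08 to 2011-12-31: 24 days at 0.85% → £63,000 × 0.85% × 24/365 = £35.2110
Total = £1,746.8260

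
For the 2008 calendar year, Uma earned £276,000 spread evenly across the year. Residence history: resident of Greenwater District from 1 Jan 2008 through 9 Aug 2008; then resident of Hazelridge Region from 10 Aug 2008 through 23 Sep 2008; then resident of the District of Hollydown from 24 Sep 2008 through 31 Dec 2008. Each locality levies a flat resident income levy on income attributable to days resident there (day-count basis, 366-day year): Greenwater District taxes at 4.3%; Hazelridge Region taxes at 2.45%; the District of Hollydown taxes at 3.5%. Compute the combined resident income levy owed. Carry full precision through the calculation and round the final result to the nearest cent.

Greenwater District, 1 Jan – 9 Aug 2008: 222 days → £276,000 × 4.3% × 222/366 = £7,198.6230
Hazelridge Region, 10 Aug – 23 Sep 2008: 45 days → £276,000 × 2.45% × 45/366 = £831.3934
The District of Hollydown, 24 Sep – 31 Dec 2008: 99 days → £276,000 × 3.5% × 99/366 = £2,612.9508
Total = £10,642.9672

£10,642.97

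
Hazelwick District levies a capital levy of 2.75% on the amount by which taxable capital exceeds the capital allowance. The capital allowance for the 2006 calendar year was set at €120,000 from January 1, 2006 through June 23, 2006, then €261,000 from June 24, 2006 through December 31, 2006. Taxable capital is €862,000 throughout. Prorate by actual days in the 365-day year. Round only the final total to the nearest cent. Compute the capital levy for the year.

January 1 – June 23, 2006: 174 days, exemption €120,000 → (€862,000 − €120,000) × 2.75% × 174/365 = €9,727.3151
June 24 – December 31, 2006: 191 days, exemption €261,000 → (€862,000 − €261,000) × 2.75% × 191/365 = €8,648.6370
Total = €18,375.9521

€18,375.95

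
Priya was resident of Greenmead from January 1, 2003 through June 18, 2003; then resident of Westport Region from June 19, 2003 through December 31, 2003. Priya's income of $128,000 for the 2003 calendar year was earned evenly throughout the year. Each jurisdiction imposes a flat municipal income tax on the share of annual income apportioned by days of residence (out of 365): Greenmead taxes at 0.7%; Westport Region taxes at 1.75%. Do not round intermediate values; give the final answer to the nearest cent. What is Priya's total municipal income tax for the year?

$1,617.71

Greenmead, January 1 – June 18, 2003: 169 days → $128,000 × 0.7% × 169/365 = $414.8603
Westport Region, June 19 – December 31, 2003: 196 days → $128,000 × 1.75% × 196/365 = $1,202.8493
Total = $1,617.7096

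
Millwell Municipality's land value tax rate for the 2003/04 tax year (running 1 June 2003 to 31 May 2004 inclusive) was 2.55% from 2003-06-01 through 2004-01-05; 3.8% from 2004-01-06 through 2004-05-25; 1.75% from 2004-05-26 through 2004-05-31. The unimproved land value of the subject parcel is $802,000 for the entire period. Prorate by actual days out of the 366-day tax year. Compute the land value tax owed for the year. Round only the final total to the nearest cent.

2003-06-01 to 2004-01-05: 219 days at 2.55% → $802,000 × 2.55% × 219/366 = $12,237.0738
2004-01-06 to 2004-05-25: 141 days at 3.8% → $802,000 × 3.8% × 141/366 = $11,740.7541
2004-05-26 to 2004-05-31: 6 days at 1.75% → $802,000 × 1.75% × 6/366 = $230.0820
Total = $24,207.9098

$24,207.91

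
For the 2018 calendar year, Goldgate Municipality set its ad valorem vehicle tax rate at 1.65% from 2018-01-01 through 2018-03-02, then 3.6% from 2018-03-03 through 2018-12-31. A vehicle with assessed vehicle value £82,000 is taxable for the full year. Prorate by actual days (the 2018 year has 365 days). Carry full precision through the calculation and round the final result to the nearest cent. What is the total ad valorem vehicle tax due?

£2,684.77

2018-01-01 to 2018-03-02: 61 days at 1.65% → £82,000 × 1.65% × 61/365 = £226.1178
2018-03-03 to 2018-12-31: 304 days at 3.6% → £82,000 × 3.6% × 304/365 = £2,458.6521
Total = £2,684.7699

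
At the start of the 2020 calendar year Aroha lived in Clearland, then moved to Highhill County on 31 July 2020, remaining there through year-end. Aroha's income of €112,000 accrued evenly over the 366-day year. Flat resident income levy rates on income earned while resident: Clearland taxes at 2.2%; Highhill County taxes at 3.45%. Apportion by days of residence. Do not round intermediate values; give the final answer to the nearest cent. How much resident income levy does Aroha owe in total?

€3,053.07

Clearland, 1 January – 30 July 2020: 212 days → €112,000 × 2.2% × 212/366 = €1,427.2350
Highhill County, 31 July – 31 December 2020: 154 days → €112,000 × 3.45% × 154/366 = €1,625.8361
Total = €3,053.0710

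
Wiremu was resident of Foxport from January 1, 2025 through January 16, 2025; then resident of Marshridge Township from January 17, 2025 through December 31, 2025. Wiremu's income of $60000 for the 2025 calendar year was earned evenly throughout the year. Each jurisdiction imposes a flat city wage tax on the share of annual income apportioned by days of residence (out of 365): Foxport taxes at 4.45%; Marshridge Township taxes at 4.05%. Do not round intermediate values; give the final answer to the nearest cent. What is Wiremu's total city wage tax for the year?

$2440.52

Foxport, January 1 – January 16, 2025: 16 days → $60000 × 4.45% × 16/365 = $117.0411
Marshridge Township, January 17 – December 31, 2025: 349 days → $60000 × 4.05% × 349/365 = $2323.4795
Total = $2440.5205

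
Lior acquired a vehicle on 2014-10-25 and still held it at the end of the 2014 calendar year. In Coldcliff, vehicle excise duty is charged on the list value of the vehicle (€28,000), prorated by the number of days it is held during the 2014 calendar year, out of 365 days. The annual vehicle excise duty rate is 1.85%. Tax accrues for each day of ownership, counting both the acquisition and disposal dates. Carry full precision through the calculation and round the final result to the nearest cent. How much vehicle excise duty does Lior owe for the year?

Days held (2014-10-25 to 2014-12-31): 68 out of 365
Tax = €28,000 × 1.85% × 68/365 = €96.5041

€96.50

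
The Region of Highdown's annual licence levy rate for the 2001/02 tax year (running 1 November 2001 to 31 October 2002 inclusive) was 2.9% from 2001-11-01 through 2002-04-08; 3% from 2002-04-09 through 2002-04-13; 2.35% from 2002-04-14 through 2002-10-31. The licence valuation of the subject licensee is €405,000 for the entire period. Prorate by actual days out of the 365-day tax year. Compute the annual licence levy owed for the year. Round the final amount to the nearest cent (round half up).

€10,523.90

2001-11-01 to 2002-04-08: 159 days at 2.9% → €405,000 × 2.9% × 159/365 = €5,116.3151
2002-04-09 to 2002-04-13: 5 days at 3% → €405,000 × 3% × 5/365 = €166.4384
2002-04-14 to 2002-10-31: 201 days at 2.35% → €405,000 × 2.35% × 201/365 = €5,241.1438
Total = €10,523.8973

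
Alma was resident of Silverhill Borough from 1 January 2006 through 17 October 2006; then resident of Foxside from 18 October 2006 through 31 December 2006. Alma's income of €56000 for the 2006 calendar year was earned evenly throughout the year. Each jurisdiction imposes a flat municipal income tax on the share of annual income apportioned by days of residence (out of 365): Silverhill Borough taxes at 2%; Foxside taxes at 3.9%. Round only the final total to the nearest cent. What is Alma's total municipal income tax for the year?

Silverhill Borough, 1 January – 17 October 2006: 290 days → €56000 × 2% × 290/365 = €889.8630
Foxside, 18 October – 31 December 2006: 75 days → €56000 × 3.9% × 75/365 = €448.7671
Total = €1338.6301

€1338.63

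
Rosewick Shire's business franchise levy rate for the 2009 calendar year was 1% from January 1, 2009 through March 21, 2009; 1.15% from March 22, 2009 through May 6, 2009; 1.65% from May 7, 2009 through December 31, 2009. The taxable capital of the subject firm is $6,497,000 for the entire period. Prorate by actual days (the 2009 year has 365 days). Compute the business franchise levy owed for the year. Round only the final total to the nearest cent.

$93,850.50

January 1 – March 21, 2009: 80 days at 1% → $6,497,000 × 1% × 80/365 = $14,240.0000
March 22 – May 6, 2009: 46 days at 1.15% → $6,497,000 × 1.15% × 46/365 = $9,416.2000
May 7 – December 31, 2009: 239 days at 1.65% → $6,497,000 × 1.65% × 239/365 = $70,194.3000
Total = $93,850.5000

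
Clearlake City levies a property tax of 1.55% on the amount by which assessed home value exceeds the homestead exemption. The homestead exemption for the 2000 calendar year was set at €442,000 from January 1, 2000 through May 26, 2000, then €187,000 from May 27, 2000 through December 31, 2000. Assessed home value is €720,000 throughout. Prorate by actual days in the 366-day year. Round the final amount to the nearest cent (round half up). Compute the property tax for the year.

January 1 – May 26, 2000: 147 days, exemption €442,000 → (€720,000 − €442,000) × 1.55% × 147/366 = €1,730.6639
May 27 – December 31, 2000: 219 days, exemption €187,000 → (€720,000 − €187,000) × 1.55% × 219/366 = €4,943.3566
Total = €6,674.0205

€6,674.02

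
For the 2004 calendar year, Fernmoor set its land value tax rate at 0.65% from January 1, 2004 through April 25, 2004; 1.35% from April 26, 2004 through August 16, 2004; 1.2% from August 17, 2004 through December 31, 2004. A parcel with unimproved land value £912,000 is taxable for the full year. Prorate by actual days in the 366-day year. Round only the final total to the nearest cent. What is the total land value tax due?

January 1 – April 25, 2004: 116 days at 0.65% → £912,000 × 0.65% × 116/366 = £1,878.8197
April 26 – August 16, 2004: 113 days at 1.35% → £912,000 × 1.35% × 113/366 = £3,801.2459
August 17 – December 31, 2004: 137 days at 1.2% → £912,000 × 1.2% × 137/366 = £4,096.5246
Total = £9,776.5902

£9,776.59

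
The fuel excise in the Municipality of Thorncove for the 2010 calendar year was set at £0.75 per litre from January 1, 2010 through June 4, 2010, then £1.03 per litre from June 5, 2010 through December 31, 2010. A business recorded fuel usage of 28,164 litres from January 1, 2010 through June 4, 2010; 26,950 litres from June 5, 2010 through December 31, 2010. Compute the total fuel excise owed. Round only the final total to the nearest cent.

£48,881.50

January 1 – June 4, 2010: 28,164 litres at £0.75/litre → £21,123.00
June 5 – December 31, 2010: 26,950 litres at £1.03/litre → £27,758.50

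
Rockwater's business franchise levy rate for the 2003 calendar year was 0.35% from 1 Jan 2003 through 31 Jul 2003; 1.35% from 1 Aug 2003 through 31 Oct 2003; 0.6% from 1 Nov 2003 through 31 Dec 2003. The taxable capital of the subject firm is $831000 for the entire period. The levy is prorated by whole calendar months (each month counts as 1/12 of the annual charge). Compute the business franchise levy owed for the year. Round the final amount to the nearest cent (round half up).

$5332.25

1 Jan – 31 Jul 2003: 7 months at 0.35% → $831000 × 0.35% × 7/12 = $1696.6250
1 Aug – 31 Oct 2003: 3 months at 1.35% → $831000 × 1.35% × 3/12 = $2804.6250
1 Nov – 31 Dec 2003: 2 months at 0.6% → $831000 × 0.6% × 2/12 = $831.0000
Total = $5332.2500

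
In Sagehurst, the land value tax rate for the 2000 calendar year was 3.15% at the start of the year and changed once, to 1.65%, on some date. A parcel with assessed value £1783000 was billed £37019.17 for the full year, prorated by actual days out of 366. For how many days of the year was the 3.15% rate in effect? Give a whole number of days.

104 days

Let d = days at the first rate; then 366 − d days at the second rate.
£1783000 × [3.15%·d + 1.65%·(366−d)] / 366 = £37019.17
Solving gives d = 104, so the new rate took effect on 14 April 2000.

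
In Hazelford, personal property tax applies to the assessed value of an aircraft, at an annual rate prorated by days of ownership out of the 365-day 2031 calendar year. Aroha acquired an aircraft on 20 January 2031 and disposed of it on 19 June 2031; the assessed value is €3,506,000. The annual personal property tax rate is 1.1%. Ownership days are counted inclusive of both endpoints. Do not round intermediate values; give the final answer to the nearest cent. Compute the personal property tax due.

€15,954.70

Days held (20 January – 19 June 2031): 151 out of 365
Tax = €3,506,000 × 1.1% × 151/365 = €15,954.7014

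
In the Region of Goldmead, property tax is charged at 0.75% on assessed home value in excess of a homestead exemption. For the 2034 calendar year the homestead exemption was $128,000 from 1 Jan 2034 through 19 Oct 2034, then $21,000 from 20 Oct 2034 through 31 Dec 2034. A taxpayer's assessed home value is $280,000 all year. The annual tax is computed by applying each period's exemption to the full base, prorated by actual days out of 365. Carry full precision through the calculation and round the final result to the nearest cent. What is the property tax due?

$1,300.50

1 Jan – 19 Oct 2034: 292 days, exemption $128,000 → ($280,000 − $128,000) × 0.75% × 292/365 = $912.0000
20 Oct – 31 Dec 2034: 73 days, exemption $21,000 → ($280,000 − $21,000) × 0.75% × 73/365 = $388.5000
Total = $1,300.5000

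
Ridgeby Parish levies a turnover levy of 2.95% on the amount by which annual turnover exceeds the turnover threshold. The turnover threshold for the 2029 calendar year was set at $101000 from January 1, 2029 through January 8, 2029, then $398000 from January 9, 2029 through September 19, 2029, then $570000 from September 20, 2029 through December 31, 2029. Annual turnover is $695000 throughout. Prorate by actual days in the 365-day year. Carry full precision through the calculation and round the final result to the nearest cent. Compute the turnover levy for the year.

January 1 – January 8, 2029: 8 days, exemption $101000 → ($695000 − $101000) × 2.95% × 8/365 = $384.0658
January 9 – September 19, 2029: 254 days, exemption $398000 → ($695000 − $398000) × 2.95% × 254/365 = $6097.0438
September 20 – December 31, 2029: 103 days, exemption $570000 → ($695000 − $570000) × 2.95% × 103/365 = $1040.5822
Total = $7521.6918

$7521.69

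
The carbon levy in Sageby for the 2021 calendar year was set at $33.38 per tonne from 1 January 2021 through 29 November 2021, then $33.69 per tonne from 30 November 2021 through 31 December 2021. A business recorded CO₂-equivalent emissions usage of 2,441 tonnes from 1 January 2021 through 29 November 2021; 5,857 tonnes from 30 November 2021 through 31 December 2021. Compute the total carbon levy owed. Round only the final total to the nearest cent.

$278,802.91

1 January – 29 November 2021: 2,441 tonnes at $33.38/tonne → $81,480.58
30 November – 31 December 2021: 5,857 tonnes at $33.69/tonne → $197,322.33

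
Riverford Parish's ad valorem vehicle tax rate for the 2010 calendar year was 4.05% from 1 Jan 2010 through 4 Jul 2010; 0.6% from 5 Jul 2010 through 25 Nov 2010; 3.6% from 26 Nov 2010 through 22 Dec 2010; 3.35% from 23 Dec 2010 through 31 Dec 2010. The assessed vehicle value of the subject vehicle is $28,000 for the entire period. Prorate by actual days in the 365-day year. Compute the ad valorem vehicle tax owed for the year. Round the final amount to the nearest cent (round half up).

$738.74

1 Jan – 4 Jul 2010: 185 days at 4.05% → $28,000 × 4.05% × 185/365 = $574.7671
5 Jul – 25 Nov 2010: 144 days at 0.6% → $28,000 × 0.6% × 144/365 = $66.2795
26 Nov – 22 Dec 2010: 27 days at 3.6% → $28,000 × 3.6% × 27/365 = $74.5644
23 Dec – 31 Dec 2010: 9 days at 3.35% → $28,000 × 3.35% × 9/365 = $23.1288
Total = $738.7397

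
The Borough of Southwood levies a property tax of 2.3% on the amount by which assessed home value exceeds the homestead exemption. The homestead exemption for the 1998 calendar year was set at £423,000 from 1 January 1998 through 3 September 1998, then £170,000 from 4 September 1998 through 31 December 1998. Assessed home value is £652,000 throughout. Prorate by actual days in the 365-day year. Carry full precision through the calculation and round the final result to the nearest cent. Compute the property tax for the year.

£7,164.15

1 January – 3 September 1998: 246 days, exemption £423,000 → (£652,000 − £423,000) × 2.3% × 246/365 = £3,549.8137
4 September – 31 December 1998: 119 days, exemption £170,000 → (£652,000 − £170,000) × 2.3% × 119/365 = £3,614.3397
Total = £7,164.1534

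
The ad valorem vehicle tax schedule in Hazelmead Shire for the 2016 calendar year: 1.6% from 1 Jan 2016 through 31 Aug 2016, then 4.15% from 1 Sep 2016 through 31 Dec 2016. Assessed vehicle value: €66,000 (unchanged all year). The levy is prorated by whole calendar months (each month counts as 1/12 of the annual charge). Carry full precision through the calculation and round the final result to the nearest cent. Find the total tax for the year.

€1,617.00

1 Jan – 31 Aug 2016: 8 months at 1.6% → €66,000 × 1.6% × 8/12 = €704.0000
1 Sep – 31 Dec 2016: 4 months at 4.15% → €66,000 × 4.15% × 4/12 = €913.0000
Total = €1,617.0000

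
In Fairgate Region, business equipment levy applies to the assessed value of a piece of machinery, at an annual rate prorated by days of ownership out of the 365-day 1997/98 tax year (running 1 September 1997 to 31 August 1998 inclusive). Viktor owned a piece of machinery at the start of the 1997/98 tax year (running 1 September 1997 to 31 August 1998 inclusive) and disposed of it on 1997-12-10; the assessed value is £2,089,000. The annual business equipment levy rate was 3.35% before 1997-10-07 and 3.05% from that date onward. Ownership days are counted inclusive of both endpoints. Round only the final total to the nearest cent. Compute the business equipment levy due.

£18,248.70

1997-09-01 to 1997-10-06: 36 days at 3.35% → £2,089,000 × 3.35% × 36/365 = £6,902.2849
1997-10-07 to 1997-12-10: 65 days at 3.05% → £2,089,000 × 3.05% × 65/365 = £11,346.4178
Total = £18,248.7027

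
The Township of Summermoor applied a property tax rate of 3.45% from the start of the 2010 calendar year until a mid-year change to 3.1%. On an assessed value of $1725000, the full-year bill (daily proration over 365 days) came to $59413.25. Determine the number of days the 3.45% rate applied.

359 days

Let d = days at the first rate; then 365 − d days at the second rate.
$1725000 × [3.45%·d + 3.1%·(365−d)] / 365 = $59413.25
Solving gives d = 359, so the new rate took effect on December 26, 2010.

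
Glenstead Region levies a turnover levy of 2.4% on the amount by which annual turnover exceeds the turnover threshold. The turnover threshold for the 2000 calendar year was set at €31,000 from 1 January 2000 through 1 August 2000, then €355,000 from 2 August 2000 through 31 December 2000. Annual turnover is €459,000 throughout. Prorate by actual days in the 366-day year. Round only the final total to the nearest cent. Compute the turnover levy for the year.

1 January – 1 August 2000: 214 days, exemption €31,000 → (€459,000 − €31,000) × 2.4% × 214/366 = €6,006.0328
2 August – 31 December 2000: 152 days, exemption €355,000 → (€459,000 − €355,000) × 2.4% × 152/366 = €1,036.5902
Total = €7,042.6230

€7,042.62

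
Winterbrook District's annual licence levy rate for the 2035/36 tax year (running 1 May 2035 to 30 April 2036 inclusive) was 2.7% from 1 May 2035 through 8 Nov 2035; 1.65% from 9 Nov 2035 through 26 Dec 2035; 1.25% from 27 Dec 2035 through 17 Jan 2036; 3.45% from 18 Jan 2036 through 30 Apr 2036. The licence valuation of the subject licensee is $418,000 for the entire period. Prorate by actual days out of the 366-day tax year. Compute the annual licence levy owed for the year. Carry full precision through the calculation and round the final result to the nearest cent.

1 May – 8 Nov 2035: 192 days at 2.7% → $418,000 × 2.7% × 192/366 = $5,920.5246
9 Nov – 26 Dec 2035: 48 days at 1.65% → $418,000 × 1.65% × 48/366 = $904.5246
27 Dec 2035 – 17 Jan 2036: 22 days at 1.25% → $418,000 × 1.25% × 22/366 = $314.0710
18 Jan – 30 Apr 2036: 104 days at 3.45% → $418,000 × 3.45% × 104/366 = $4,097.7705
Total = $11,236.8907

$11,236.89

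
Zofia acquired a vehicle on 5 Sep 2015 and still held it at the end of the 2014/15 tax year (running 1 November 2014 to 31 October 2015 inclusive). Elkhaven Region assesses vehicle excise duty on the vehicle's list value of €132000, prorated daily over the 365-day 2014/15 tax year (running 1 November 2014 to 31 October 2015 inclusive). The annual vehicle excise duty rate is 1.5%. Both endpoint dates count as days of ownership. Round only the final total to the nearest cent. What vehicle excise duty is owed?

€309.21

Days held (5 Sep – 31 Oct 2015): 57 out of 365
Tax = €132000 × 1.5% × 57/365 = €309.2055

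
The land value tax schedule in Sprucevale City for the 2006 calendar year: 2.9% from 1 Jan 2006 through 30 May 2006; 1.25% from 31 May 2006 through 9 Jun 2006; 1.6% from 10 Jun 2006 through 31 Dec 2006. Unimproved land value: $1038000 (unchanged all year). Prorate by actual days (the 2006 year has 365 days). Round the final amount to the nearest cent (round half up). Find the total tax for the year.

1 Jan – 30 May 2006: 150 days at 2.9% → $1038000 × 2.9% × 150/365 = $12370.6849
31 May – 9 Jun 2006: 10 days at 1.25% → $1038000 × 1.25% × 10/365 = $355.4795
10 Jun – 31 Dec 2006: 205 days at 1.6% → $1038000 × 1.6% × 205/365 = $9327.7808
Total = $22053.9452

$22053.95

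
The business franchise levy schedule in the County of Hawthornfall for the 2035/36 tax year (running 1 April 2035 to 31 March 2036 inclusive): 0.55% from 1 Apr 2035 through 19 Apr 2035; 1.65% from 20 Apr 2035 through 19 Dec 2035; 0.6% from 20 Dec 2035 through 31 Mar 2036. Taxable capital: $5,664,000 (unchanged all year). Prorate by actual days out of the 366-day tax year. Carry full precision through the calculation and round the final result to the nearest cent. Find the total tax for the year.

$73,484.98

1 Apr – 19 Apr 2035: 19 days at 0.55% → $5,664,000 × 0.55% × 19/366 = $1,617.1803
20 Apr – 19 Dec 2035: 244 days at 1.65% → $5,664,000 × 1.65% × 244/366 = $62,304.0000
20 Dec 2035 – 31 Mar 2036: 103 days at 0.6% → $5,664,000 × 0.6% × 103/366 = $9,563.8033
Total = $73,484.9836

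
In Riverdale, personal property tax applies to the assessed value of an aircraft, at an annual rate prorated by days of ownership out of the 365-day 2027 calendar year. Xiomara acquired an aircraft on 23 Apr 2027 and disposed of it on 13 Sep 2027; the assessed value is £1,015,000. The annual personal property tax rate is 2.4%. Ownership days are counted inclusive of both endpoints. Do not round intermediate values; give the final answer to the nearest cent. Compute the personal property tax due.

£9,610.52

Days held (23 Apr – 13 Sep 2027): 144 out of 365
Tax = £1,015,000 × 2.4% × 144/365 = £9,610.5205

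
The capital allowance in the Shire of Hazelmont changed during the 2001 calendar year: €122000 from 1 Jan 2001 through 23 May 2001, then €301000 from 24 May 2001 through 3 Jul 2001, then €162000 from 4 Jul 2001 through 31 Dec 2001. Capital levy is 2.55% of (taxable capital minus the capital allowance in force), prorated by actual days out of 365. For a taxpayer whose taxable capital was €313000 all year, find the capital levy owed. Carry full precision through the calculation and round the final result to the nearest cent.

€3851.97

1 Jan – 23 May 2001: 143 days, exemption €122000 → (€313000 − €122000) × 2.55% × 143/365 = €1908.1685
24 May – 3 Jul 2001: 41 days, exemption €301000 → (€313000 − €301000) × 2.55% × 41/365 = €34.3726
4 Jul – 31 Dec 2001: 181 days, exemption €162000 → (€313000 − €162000) × 2.55% × 181/365 = €1909.4260
Total = €3851.9671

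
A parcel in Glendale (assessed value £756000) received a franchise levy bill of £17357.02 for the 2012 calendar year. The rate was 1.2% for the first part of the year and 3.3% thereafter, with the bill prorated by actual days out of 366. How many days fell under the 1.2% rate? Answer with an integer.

175 days

Let d = days at the first rate; then 366 − d days at the second rate.
£756000 × [1.2%·d + 3.3%·(366−d)] / 366 = £17357.02
Solving gives d = 175, so the new rate took effect on 24 June 2012.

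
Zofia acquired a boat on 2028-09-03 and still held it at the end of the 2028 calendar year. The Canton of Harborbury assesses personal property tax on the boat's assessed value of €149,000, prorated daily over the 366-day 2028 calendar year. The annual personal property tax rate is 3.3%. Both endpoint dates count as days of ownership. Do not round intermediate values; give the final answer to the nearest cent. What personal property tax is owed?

€1,612.13

Days held (2028-09-03 to 2028-12-31): 120 out of 366
Tax = €149,000 × 3.3% × 120/366 = €1,612.1311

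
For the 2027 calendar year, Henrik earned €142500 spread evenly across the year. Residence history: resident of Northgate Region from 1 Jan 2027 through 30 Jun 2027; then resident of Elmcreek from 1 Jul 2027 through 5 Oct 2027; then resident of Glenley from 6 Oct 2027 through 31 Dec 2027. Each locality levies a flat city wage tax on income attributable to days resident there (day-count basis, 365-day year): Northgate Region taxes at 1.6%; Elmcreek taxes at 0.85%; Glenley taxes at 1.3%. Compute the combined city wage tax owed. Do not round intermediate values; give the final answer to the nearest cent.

Northgate Region, 1 Jan – 30 Jun 2027: 181 days → €142500 × 1.6% × 181/365 = €1130.6301
Elmcreek, 1 Jul – 5 Oct 2027: 97 days → €142500 × 0.85% × 97/365 = €321.8938
Glenley, 6 Oct – 31 Dec 2027: 87 days → €142500 × 1.3% × 87/365 = €441.5548
Total = €1894.0788

€1894.08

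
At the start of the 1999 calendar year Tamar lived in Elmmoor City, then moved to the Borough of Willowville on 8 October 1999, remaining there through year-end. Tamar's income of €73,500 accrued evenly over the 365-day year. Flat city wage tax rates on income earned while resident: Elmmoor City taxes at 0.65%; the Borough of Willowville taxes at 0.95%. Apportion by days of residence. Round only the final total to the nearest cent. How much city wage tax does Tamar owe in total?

€529.10

Elmmoor City, 1 January – 7 October 1999: 280 days → €73,500 × 0.65% × 280/365 = €366.4932
The Borough of Willowville, 8 October – 31 December 1999: 85 days → €73,500 × 0.95% × 85/365 = €162.6062
Total = €529.0993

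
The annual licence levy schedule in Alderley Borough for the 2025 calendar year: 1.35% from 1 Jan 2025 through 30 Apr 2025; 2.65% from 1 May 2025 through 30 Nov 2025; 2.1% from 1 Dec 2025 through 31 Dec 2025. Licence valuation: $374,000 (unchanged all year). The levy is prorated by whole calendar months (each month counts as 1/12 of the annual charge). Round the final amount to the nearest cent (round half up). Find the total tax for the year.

1 Jan – 30 Apr 2025: 4 months at 1.35% → $374,000 × 1.35% × 4/12 = $1,683.0000
1 May – 30 Nov 2025: 7 months at 2.65% → $374,000 × 2.65% × 7/12 = $5,781.4167
1 Dec – 31 Dec 2025: 1 month at 2.1% → $374,000 × 2.1% × 1/12 = $654.5000
Total = $8,118.9167

$8,118.92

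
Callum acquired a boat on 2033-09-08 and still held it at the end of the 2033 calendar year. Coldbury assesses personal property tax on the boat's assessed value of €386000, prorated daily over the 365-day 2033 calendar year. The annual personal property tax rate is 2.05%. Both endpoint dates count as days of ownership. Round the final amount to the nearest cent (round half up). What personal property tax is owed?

Days held (2033-09-08 to 2033-12-31): 115 out of 365
Tax = €386000 × 2.05% × 115/365 = €2493.1370

€2493.14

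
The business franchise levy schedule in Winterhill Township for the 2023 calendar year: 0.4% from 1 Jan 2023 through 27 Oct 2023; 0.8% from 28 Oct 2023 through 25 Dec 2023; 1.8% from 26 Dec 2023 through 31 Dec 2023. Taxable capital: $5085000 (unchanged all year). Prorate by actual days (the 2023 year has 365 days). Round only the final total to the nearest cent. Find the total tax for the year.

$24798.08

1 Jan – 27 Oct 2023: 300 days at 0.4% → $5085000 × 0.4% × 300/365 = $16717.8082
28 Oct – 25 Dec 2023: 59 days at 0.8% → $5085000 × 0.8% × 59/365 = $6575.6712
26 Dec – 31 Dec 2023: 6 days at 1.8% → $5085000 × 1.8% × 6/365 = $1504.6027
Total = $24798.0822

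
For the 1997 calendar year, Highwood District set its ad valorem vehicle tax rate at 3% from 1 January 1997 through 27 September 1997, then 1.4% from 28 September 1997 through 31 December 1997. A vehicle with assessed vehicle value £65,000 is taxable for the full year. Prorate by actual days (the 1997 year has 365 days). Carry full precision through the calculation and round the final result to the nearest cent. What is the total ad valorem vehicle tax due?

1 January – 27 September 1997: 270 days at 3% → £65,000 × 3% × 270/365 = £1,442.4658
28 September – 31 December 1997: 95 days at 1.4% → £65,000 × 1.4% × 95/365 = £236.8493
Total = £1,679.3151

£1,679.32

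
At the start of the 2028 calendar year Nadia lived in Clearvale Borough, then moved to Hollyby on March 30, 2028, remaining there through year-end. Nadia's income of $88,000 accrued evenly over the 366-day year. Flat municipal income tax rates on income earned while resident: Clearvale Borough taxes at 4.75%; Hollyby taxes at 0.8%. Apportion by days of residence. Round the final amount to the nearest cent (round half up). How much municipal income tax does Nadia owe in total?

$1,549.26

Clearvale Borough, January 1 – March 29, 2028: 89 days → $88,000 × 4.75% × 89/366 = $1,016.4481
Hollyby, March 30 – December 31, 2028: 277 days → $88,000 × 0.8% × 277/366 = $532.8087
Total = $1,549.2568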